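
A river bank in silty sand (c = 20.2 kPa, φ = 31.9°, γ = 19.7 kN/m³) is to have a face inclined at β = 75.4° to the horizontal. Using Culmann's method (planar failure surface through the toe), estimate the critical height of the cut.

Culmann's analysis gives the critical failure plane at α_cr = (β + φ)/2 = (75.4 + 31.9)/2 = 53.7°, and the critical height
H_c = (4c/γ) · sinβ cosφ / [1 − cos(β − φ)]
    = (4·20.2/19.7) · sin75.4°·cos31.9° / [1 − cos(43.5°)]
    = 4.102 · 0.9677·0.8490 / [1 − 0.7254]
    = 4.102 · 0.8216 / 0.2746
    = 12.27 m

H_c = 12.27 m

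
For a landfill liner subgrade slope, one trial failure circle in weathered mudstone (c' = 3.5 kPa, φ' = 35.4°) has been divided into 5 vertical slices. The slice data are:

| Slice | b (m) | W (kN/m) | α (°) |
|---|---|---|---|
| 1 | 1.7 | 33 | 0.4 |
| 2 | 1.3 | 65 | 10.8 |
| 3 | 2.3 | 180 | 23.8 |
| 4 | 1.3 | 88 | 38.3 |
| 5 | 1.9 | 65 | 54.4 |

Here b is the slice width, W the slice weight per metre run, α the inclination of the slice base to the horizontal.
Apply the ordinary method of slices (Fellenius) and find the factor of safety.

FS = 1.55

Ordinary method of slices: FS = Σ[c'·Δl_i + (W_i cosα_i)·tanφ'] / Σ W_i sinα_i, with Δl_i = b_i / cosα_i.
Slice 1: Δl = 1.7/cos0.4° = 1.700 m; N'_1 = 33·cos0.4° = 33.0; c'Δl = 5.95; W sinα = 0.2
Slice 2: Δl = 1.3/cos10.8° = 1.323 m; N'_2 = 65·cos10.8° = 63.8; c'Δl = 4.63; W sinα = 12.2
Slice 3: Δl = 2.3/cos23.8° = 2.514 m; N'_3 = 180·cos23.8° = 164.7; c'Δl = 8.80; W sinα = 72.6
Slice 4: Δl = 1.3/cos38.3° = 1.657 m; N'_4 = 88·cos38.3° = 69.1; c'Δl = 5.80; W sinα = 54.5
Slice 5: Δl = 1.9/cos54.4° = 3.264 m; N'_5 = 65·cos54.4° = 37.8; c'Δl = 11.42; W sinα = 52.9
Σc'Δl = 36.6 kN/m; ΣN' = 368.4 kN/m; ΣW sinα = 192.4 kN/m
Resisting = 36.6 + 368.4·tan35.4° = 36.6 + 261.8 = 298.4 kN/m
FS = 298.4 / 192.4 = 1.551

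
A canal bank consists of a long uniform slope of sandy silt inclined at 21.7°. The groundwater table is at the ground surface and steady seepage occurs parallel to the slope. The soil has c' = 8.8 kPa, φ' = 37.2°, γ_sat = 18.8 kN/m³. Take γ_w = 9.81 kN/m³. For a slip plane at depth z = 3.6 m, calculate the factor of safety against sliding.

FS = 1.29

With seepage parallel to the slope and the water table at the surface, the effective normal stress on the slip plane uses the buoyant unit weight γ' = γ_sat − γ_w while the driving shear stress uses γ_sat:
FS = [c' + γ' z cos²β tanφ'] / [γ_sat z sinβ cosβ]
γ' = 18.8 − 9.81 = 8.99 kN/m³
Numerator = 8.8 + 8.99·3.6·cos²21.7°·tan37.2° = 8.8 + 8.99·3.6·0.8633·0.7590 = 30.007 kPa
Denominator = 18.8·3.6·sin21.7°·cos21.7° = 18.8·3.6·0.3697·0.9291 = 23.251 kPa
FS = 30.007 / 23.251 = 1.291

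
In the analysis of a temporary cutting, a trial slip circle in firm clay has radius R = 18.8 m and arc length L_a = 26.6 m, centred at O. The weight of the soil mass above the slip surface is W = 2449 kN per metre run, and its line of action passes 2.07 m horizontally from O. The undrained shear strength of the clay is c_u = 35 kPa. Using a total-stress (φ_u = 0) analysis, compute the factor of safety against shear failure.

FS = 3.45

Taking moments about the centre O, the resisting moment is provided by the undrained shear strength acting along the arc:
M_R = c_u·L_a·R = 35·26.60·18.8 = 17502.8 kN·m/m
M_D = W·d = 2449·2.07 = 5069.4 kN·m/m
FS = M_R / M_D = 17502.8 / 5069.4 = 3.453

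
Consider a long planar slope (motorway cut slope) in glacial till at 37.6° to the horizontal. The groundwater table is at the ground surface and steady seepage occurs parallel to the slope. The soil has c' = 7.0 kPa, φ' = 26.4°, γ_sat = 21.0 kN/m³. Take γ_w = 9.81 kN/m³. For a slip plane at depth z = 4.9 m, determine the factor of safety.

With seepage parallel to the slope and the water table at the surface, the effective normal stress on the slip plane uses the buoyant unit weight γ' = γ_sat − γ_w while the driving shear stress uses γ_sat:
FS = [c' + γ' z cos²β tanφ'] / [γ_sat z sinβ cosβ]
γ' = 21.0 − 9.81 = 11.19 kN/m³
Numerator = 7.0 + 11.19·4.9·cos²37.6°·tan26.4° = 7.0 + 11.19·4.9·0.6277·0.4964 = 24.086 kPa
Denominator = 21.0·4.9·sin37.6°·cos37.6° = 21.0·4.9·0.6101·0.7923 = 49.743 kPa
FS = 24.086 / 49.743 = 0.484

FS = 0.48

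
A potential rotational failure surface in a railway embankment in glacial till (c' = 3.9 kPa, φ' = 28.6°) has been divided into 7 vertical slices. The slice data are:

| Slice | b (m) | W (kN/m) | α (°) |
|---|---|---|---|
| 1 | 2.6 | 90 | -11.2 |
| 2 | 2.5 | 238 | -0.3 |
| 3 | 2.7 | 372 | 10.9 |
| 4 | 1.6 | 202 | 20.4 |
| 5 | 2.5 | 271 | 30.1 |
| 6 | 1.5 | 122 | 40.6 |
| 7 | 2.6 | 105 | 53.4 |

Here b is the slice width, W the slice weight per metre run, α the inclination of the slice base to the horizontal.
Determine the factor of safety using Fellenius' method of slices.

FS = 1.82

Ordinary method of slices: FS = Σ[c'·Δl_i + (W_i cosα_i)·tanφ'] / Σ W_i sinα_i, with Δl_i = b_i / cosα_i.
Slice 1: Δl = 2.6/cos(-11.2°) = 2.650 m; N'_1 = 90·cos(-11.2°) = 88.3; c'Δl = 10.34; W sinα = -17.5
Slice 2: Δl = 2.5/cos(-0.3°) = 2.500 m; N'_2 = 238·cos(-0.3°) = 238.0; c'Δl = 9.75; W sinα = -1.2
Slice 3: Δl = 2.7/cos10.9° = 2.750 m; N'_3 = 372·cos10.9° = 365.3; c'Δl = 10.72; W sinα = 70.3
Slice 4: Δl = 1.6/cos20.4° = 1.707 m; N'_4 = 202·cos20.4° = 189.3; c'Δl = 6.66; W sinα = 70.4
Slice 5: Δl = 2.5/cos30.1° = 2.890 m; N'_5 = 271·cos30.1° = 234.5; c'Δl = 11.27; W sinα = 135.9
Slice 6: Δl = 1.5/cos40.6° = 1.976 m; N'_6 = 122·cos40.6° = 92.6; c'Δl = 7.70; W sinα = 79.4
Slice 7: Δl = 2.6/cos53.4° = 4.361 m; N'_7 = 105·cos53.4° = 62.6; c'Δl = 17.01; W sinα = 84.3
Σc'Δl = 73.4 kN/m; ΣN' = 1270.6 kN/m; ΣW sinα = 421.6 kN/m
Resisting = 73.4 + 1270.6·tan28.6° = 73.4 + 692.7 = 766.2 kN/m
FS = 766.2 / 421.6 = 1.817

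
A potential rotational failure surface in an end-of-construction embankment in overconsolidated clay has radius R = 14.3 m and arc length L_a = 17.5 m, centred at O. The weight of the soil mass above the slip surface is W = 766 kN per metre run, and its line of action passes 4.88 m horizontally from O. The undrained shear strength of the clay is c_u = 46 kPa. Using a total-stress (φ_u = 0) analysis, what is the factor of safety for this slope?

Taking moments about the centre O, the resisting moment is provided by the undrained shear strength acting along the arc:
M_R = c_u·L_a·R = 46·17.50·14.3 = 11511.5 kN·m/m
M_D = W·d = 766·4.88 = 3738.1 kN·m/m
FS = M_R / M_D = 11511.5 / 3738.1 = 3.080

FS = 3.08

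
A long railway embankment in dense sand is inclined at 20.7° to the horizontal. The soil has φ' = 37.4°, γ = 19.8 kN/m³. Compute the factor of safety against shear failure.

For a dry cohesionless infinite slope the factor of safety is FS = tanφ' / tanβ.
FS = tan37.4° / tan20.7° = 0.7646 / 0.3779 = 2.023

FS = 2.02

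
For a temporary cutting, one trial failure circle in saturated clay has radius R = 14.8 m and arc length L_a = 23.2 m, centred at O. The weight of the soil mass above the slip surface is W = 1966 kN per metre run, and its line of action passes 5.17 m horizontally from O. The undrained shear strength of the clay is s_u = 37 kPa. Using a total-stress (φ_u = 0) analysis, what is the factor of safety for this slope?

Taking moments about the centre O, the resisting moment is provided by the undrained shear strength acting along the arc:
M_R = s_u·L_a·R = 37·23.20·14.8 = 12704.3 kN·m/m
M_D = W·d = 1966·5.17 = 10164.2 kN·m/m
FS = M_R / M_D = 12704.3 / 10164.2 = 1.250

FS = 1.25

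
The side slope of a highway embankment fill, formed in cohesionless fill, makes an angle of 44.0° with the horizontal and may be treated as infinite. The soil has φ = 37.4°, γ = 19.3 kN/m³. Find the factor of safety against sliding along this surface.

FS = 0.79

For a dry cohesionless infinite slope the factor of safety is FS = tanφ / tanβ.
FS = tan37.4° / tan44.0° = 0.7646 / 0.9657 = 0.792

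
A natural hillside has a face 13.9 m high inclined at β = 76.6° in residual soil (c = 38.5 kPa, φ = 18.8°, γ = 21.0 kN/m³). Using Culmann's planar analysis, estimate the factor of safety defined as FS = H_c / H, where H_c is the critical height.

H_c = (4c/γ) · sinβ cosφ / [1 − cos(β − φ)]
    = (4·38.5/21.0) · sin76.6°·cos18.8° / [1 − cos57.8°]
    = 7.333 · 0.9209 / 0.4671 = 14.46 m
FS = H_c / H = 14.46 / 13.9 = 1.040

FS = 1.04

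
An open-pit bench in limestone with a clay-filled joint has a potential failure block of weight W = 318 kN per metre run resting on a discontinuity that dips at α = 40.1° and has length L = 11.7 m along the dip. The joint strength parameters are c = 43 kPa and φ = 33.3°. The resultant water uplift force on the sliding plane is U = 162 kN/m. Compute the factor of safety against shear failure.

Resolving the block weight along and normal to the plane and applying the Mohr–Coulomb strength on the joint:
N' = W cosα − U = 318·cos40.1° − 162 = 81.2 kN/m
Driving force T = W sinα = 318·sin40.1° = 204.8 kN/m
Resisting force R = c·L + N'·tanφ = 43·11.7 + 81.2·tan33.3° = 503.1 + 53.4 = 556.5 kN/m
FS = R / T = 556.5 / 204.8 = 2.717

FS = 2.72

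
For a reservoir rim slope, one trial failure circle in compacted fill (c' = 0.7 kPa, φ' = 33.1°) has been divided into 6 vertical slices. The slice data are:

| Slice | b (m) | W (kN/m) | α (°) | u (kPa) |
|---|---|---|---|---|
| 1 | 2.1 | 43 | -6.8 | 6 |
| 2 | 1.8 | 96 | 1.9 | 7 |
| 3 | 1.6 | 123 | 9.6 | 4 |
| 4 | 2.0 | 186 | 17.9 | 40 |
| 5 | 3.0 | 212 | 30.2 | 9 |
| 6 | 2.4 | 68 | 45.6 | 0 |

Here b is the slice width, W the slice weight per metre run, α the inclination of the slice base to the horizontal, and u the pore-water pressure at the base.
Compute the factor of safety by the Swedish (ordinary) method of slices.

Ordinary method of slices: FS = Σ[c'·Δl_i + (W_i cosα_i − u_i·Δl_i)·tanφ'] / Σ W_i sinα_i, with Δl_i = b_i / cosα_i.
Slice 1: Δl = 2.1/cos(-6.8°) = 2.115 m; N'_1 = 43·cos(-6.8°) − 6·2.115 = 30.0; c'Δl = 1.48; W sinα = -5.1
Slice 2: Δl = 1.8/cos1.9° = 1.801 m; N'_2 = 96·cos1.9° − 7·1.801 = 83.3; c'Δl = 1.26; W sinα = 3.2
Slice 3: Δl = 1.6/cos9.6° = 1.623 m; N'_3 = 123·cos9.6° − 4·1.623 = 114.8; c'Δl = 1.14; W sinα = 20.5
Slice 4: Δl = 2.0/cos17.9° = 2.102 m; N'_4 = 186·cos17.9° − 40·2.102 = 92.9; c'Δl = 1.47; W sinα = 57.2
Slice 5: Δl = 3.0/cos30.2° = 3.471 m; N'_5 = 212·cos30.2° − 9·3.471 = 152.0; c'Δl = 2.43; W sinα = 106.6
Slice 6: Δl = 2.4/cos45.6° = 3.430 m; N'_6 = 68·cos45.6° − 0·3.430 = 47.6; c'Δl = 2.40; W sinα = 48.6
Σc'Δl = 10.2 kN/m; ΣN' = 520.6 kN/m; ΣW sinα = 231.0 kN/m
Resisting = 10.2 + 520.6·tan33.1° = 10.2 + 339.4 = 349.6 kN/m
FS = 349.6 / 231.0 = 1.513

FS = 1.51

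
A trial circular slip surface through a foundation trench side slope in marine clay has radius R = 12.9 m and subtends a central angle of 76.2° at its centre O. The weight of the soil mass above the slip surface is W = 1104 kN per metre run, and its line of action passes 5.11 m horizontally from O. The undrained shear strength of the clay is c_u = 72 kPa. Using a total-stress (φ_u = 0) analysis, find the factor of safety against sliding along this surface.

Taking moments about the centre O, the resisting moment is provided by the undrained shear strength acting along the arc:
Arc length L_a = R·θ = 12.9·(76.2°·π/180) = 12.9·1.3299 = 17.16 m
M_R = c_u·L_a·R = 72·17.16·12.9 = 15934.7 kN·m/m
M_D = W·d = 1104·5.11 = 5641.4 kN·m/m
FS = M_R / M_D = 15934.7 / 5641.4 = 2.825

FS = 2.82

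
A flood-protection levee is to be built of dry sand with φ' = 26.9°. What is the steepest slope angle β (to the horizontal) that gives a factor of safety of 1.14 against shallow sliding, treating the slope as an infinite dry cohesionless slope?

β = 24.0°

For an infinite dry cohesionless slope FS = tanφ'/tanβ, so tanβ = tanφ' / FS.
tanβ = tan26.9° / 1.14 = 0.5073 / 1.14 = 0.4450
β = arctan(0.4450) = 23.99°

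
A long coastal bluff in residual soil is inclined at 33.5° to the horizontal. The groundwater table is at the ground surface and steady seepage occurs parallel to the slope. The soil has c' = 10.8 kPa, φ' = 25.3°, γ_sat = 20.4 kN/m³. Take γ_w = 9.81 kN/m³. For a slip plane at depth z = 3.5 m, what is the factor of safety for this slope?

FS = 0.70

With seepage parallel to the slope and the water table at the surface, the effective normal stress on the slip plane uses the buoyant unit weight γ' = γ_sat − γ_w while the driving shear stress uses γ_sat:
FS = [c' + γ' z cos²β tanφ'] / [γ_sat z sinβ cosβ]
γ' = 20.4 − 9.81 = 10.59 kN/m³
Numerator = 10.8 + 10.59·3.5·cos²33.5°·tan25.3° = 10.8 + 10.59·3.5·0.6954·0.4727 = 22.983 kPa
Denominator = 20.4·3.5·sin33.5°·cos33.5° = 20.4·3.5·0.5519·0.8339 = 32.862 kPa
FS = 22.983 / 32.862 = 0.699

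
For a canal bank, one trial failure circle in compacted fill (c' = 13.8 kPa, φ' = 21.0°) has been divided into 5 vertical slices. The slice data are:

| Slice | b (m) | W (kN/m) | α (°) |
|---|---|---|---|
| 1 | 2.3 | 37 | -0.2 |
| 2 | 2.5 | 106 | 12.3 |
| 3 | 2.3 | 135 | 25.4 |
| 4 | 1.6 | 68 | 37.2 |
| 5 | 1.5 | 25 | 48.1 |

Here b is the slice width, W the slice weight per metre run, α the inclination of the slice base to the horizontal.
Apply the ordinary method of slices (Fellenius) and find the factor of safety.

FS = 2.06

Ordinary method of slices: FS = Σ[c'·Δl_i + (W_i cosα_i)·tanφ'] / Σ W_i sinα_i, with Δl_i = b_i / cosα_i.
Slice 1: Δl = 2.3/cos(-0.2°) = 2.300 m; N'_1 = 37·cos(-0.2°) = 37.0; c'Δl = 31.74; W sinα = -0.1
Slice 2: Δl = 2.5/cos12.3° = 2.559 m; N'_2 = 106·cos12.3° = 103.6; c'Δl = 35.31; W sinα = 22.6
Slice 3: Δl = 2.3/cos25.4° = 2.546 m; N'_3 = 135·cos25.4° = 122.0; c'Δl = 35.14; W sinα = 57.9
Slice 4: Δl = 1.6/cos37.2° = 2.009 m; N'_4 = 68·cos37.2° = 54.2; c'Δl = 27.72; W sinα = 41.1
Slice 5: Δl = 1.5/cos48.1° = 2.246 m; N'_5 = 25·cos48.1° = 16.7; c'Δl = 31.00; W sinα = 18.6
Σc'Δl = 160.9 kN/m; ΣN' = 333.4 kN/m; ΣW sinα = 140.1 kN/m
Resisting = 160.9 + 333.4·tan21.0° = 160.9 + 128.0 = 288.9 kN/m
FS = 288.9 / 140.1 = 2.062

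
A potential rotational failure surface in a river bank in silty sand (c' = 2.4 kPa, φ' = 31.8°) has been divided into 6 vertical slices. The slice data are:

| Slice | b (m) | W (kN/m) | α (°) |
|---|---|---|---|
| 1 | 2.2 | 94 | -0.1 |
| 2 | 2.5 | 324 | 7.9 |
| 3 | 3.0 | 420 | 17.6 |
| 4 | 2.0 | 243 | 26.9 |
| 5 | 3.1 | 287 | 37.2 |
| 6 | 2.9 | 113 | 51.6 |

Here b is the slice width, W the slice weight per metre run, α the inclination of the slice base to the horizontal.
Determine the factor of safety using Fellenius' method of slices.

FS = 1.60

Ordinary method of slices: FS = Σ[c'·Δl_i + (W_i cosα_i)·tanφ'] / Σ W_i sinα_i, with Δl_i = b_i / cosα_i.
Slice 1: Δl = 2.2/cos(-0.1°) = 2.200 m; N'_1 = 94·cos(-0.1°) = 94.0; c'Δl = 5.28; W sinα = -0.2
Slice 2: Δl = 2.5/cos7.9° = 2.524 m; N'_2 = 324·cos7.9° = 320.9; c'Δl = 6.06; W sinα = 44.5
Slice 3: Δl = 3.0/cos17.6° = 3.147 m; N'_3 = 420·cos17.6° = 400.3; c'Δl = 7.55; W sinα = 127.0
Slice 4: Δl = 2.0/cos26.9° = 2.243 m; N'_4 = 243·cos26.9° = 216.7; c'Δl = 5.38; W sinα = 109.9
Slice 5: Δl = 3.1/cos37.2° = 3.892 m; N'_5 = 287·cos37.2° = 228.6; c'Δl = 9.34; W sinα = 173.5
Slice 6: Δl = 2.9/cos51.6° = 4.669 m; N'_6 = 113·cos51.6° = 70.2; c'Δl = 11.21; W sinα = 88.6
Σc'Δl = 44.8 kN/m; ΣN' = 1330.8 kN/m; ΣW sinα = 543.4 kN/m
Resisting = 44.8 + 1330.8·tan31.8° = 44.8 + 825.1 = 869.9 kN/m
FS = 869.9 / 543.4 = 1.601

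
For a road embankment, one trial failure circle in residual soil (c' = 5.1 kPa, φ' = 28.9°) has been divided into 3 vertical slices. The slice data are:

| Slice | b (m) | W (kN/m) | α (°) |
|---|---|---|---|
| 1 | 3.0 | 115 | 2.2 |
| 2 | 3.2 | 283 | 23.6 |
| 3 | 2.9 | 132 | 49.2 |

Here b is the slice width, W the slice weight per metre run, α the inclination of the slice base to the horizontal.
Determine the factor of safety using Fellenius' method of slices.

FS = 1.42

Ordinary method of slices: FS = Σ[c'·Δl_i + (W_i cosα_i)·tanφ'] / Σ W_i sinα_i, with Δl_i = b_i / cosα_i.
Slice 1: Δl = 3.0/cos2.2° = 3.002 m; N'_1 = 115·cos2.2° = 114.9; c'Δl = 15.31; W sinα = 4.4
Slice 2: Δl = 3.2/cos23.6° = 3.492 m; N'_2 = 283·cos23.6° = 259.3; c'Δl = 17.81; W sinα = 113.3
Slice 3: Δl = 2.9/cos49.2° = 4.438 m; N'_3 = 132·cos49.2° = 86.3; c'Δl = 22.63; W sinα = 99.9
Σc'Δl = 55.8 kN/m; ΣN' = 460.5 kN/m; ΣW sinα = 217.6 kN/m
Resisting = 55.8 + 460.5·tan28.9° = 55.8 + 254.2 = 310.0 kN/m
FS = 310.0 / 217.6 = 1.424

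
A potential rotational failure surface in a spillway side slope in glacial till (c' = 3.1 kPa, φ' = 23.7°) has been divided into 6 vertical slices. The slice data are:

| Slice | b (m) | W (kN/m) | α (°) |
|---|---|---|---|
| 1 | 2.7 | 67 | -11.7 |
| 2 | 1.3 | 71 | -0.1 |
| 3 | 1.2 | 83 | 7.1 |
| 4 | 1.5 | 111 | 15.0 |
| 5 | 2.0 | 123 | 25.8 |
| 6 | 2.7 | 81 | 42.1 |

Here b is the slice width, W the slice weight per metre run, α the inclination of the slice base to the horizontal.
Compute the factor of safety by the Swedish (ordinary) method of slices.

FS = 1.93

Ordinary method of slices: FS = Σ[c'·Δl_i + (W_i cosα_i)·tanφ'] / Σ W_i sinα_i, with Δl_i = b_i / cosα_i.
Slice 1: Δl = 2.7/cos(-11.7°) = 2.757 m; N'_1 = 67·cos(-11.7°) = 65.6; c'Δl = 8.55; W sinα = -13.6
Slice 2: Δl = 1.3/cos(-0.1°) = 1.300 m; N'_2 = 71·cos(-0.1°) = 71.0; c'Δl = 4.03; W sinα = -0.1
Slice 3: Δl = 1.2/cos7.1° = 1.209 m; N'_3 = 83·cos7.1° = 82.4; c'Δl = 3.75; W sinα = 10.3
Slice 4: Δl = 1.5/cos15.0° = 1.553 m; N'_4 = 111·cos15.0° = 107.2; c'Δl = 4.81; W sinα = 28.7
Slice 5: Δl = 2.0/cos25.8° = 2.221 m; N'_5 = 123·cos25.8° = 110.7; c'Δl = 6.89; W sinα = 53.5
Slice 6: Δl = 2.7/cos42.1° = 3.639 m; N'_6 = 81·cos42.1° = 60.1; c'Δl = 11.28; W sinα = 54.3
Σc'Δl = 39.3 kN/m; ΣN' = 497.0 kN/m; ΣW sinα = 133.1 kN/m
Resisting = 39.3 + 497.0·tan23.7° = 39.3 + 218.2 = 257.5 kN/m
FS = 257.5 / 133.1 = 1.934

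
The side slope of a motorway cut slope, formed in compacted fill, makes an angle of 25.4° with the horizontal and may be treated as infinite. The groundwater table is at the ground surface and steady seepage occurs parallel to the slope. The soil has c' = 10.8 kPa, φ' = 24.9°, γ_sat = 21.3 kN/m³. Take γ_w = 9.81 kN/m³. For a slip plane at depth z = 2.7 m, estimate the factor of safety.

FS = 1.01

With seepage parallel to the slope and the water table at the surface, the effective normal stress on the slip plane uses the buoyant unit weight γ' = γ_sat − γ_w while the driving shear stress uses γ_sat:
FS = [c' + γ' z cos²β tanφ'] / [γ_sat z sinβ cosβ]
γ' = 21.3 − 9.81 = 11.49 kN/m³
Numerator = 10.8 + 11.49·2.7·cos²25.4°·tan24.9° = 10.8 + 11.49·2.7·0.8160·0.4642 = 22.551 kPa
Denominator = 21.3·2.7·sin25.4°·cos25.4° = 21.3·2.7·0.4289·0.9033 = 22.284 kPa
FS = 22.551 / 22.284 = 1.012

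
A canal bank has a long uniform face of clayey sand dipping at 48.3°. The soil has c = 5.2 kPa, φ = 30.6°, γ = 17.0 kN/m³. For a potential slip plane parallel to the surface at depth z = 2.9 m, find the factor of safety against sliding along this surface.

FS = 0.74

For an infinite slope with a slip plane parallel to the surface (no pore pressure): FS = [c + γz cos²β tanφ] / [γz sinβ cosβ].
γz = 17.0·2.9 = 49.30 kN/m²
Numerator = 5.2 + 49.30·cos²48.3°·tan30.6° = 5.2 + 49.30·0.4425·0.5914 = 18.102 kPa
Denominator = 49.30·sin48.3°·cos48.3° = 49.30·0.7466·0.6652 = 24.487 kPa
FS = 18.102 / 24.487 = 0.739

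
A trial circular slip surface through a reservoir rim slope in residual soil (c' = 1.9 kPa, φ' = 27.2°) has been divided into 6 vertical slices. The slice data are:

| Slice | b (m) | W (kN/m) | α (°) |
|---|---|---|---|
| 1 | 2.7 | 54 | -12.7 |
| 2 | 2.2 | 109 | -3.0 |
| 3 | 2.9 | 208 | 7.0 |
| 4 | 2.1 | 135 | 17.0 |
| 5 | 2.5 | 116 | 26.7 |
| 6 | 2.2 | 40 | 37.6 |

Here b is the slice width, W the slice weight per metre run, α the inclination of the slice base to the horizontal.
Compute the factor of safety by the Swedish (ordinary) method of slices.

Ordinary method of slices: FS = Σ[c'·Δl_i + (W_i cosα_i)·tanφ'] / Σ W_i sinα_i, with Δl_i = b_i / cosα_i.
Slice 1: Δl = 2.7/cos(-12.7°) = 2.768 m; N'_1 = 54·cos(-12.7°) = 52.7; c'Δl = 5.26; W sinα = -11.9
Slice 2: Δl = 2.2/cos(-3.0°) = 2.203 m; N'_2 = 109·cos(-3.0°) = 108.9; c'Δl = 4.19; W sinα = -5.7
Slice 3: Δl = 2.9/cos7.0° = 2.922 m; N'_3 = 208·cos7.0° = 206.4; c'Δl = 5.55; W sinα = 25.3
Slice 4: Δl = 2.1/cos17.0° = 2.196 m; N'_4 = 135·cos17.0° = 129.1; c'Δl = 4.17; W sinα = 39.5
Slice 5: Δl = 2.5/cos26.7° = 2.798 m; N'_5 = 116·cos26.7° = 103.6; c'Δl = 5.32; W sinα = 52.1
Slice 6: Δl = 2.2/cos37.6° = 2.777 m; N'_6 = 40·cos37.6° = 31.7; c'Δl = 5.28; W sinα = 24.4
Σc'Δl = 29.8 kN/m; ΣN' = 632.4 kN/m; ΣW sinα = 123.8 kN/m
Resisting = 29.8 + 632.4·tan27.2° = 29.8 + 325.0 = 354.8 kN/m
FS = 354.8 / 123.8 = 2.866

FS = 2.87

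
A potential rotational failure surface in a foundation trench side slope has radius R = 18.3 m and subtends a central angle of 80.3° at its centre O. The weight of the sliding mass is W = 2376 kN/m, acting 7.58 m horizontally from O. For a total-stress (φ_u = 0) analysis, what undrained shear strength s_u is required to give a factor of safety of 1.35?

s_u = 51.8 kPa

FS = s_u·L_a·R / (W·d), so s_u = FS·W·d / (L_a·R).
Arc length L_a = R·θ = 18.3·(80.3°·π/180) = 18.3·1.4015 = 25.65 m
s_u = 1.35·2376·7.58 / (25.65·18.3) = 24313.6 / 469.35 = 51.80 kPa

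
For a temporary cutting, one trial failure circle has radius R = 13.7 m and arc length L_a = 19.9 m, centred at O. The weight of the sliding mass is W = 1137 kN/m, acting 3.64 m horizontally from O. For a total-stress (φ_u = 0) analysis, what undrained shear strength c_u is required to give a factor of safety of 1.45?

FS = c_u·L_a·R / (W·d), so c_u = FS·W·d / (L_a·R).
c_u = 1.45·1137·3.64 / (19.90·13.7) = 6001.1 / 272.63 = 22.01 kPa

c_u = 22.0 kPa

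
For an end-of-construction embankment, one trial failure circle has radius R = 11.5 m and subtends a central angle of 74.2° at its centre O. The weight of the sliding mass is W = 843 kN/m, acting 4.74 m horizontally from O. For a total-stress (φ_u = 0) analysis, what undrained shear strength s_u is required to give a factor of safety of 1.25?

s_u = 29.2 kPa

FS = s_u·L_a·R / (W·d), so s_u = FS·W·d / (L_a·R).
Arc length L_a = R·θ = 11.5·(74.2°·π/180) = 11.5·1.2950 = 14.89 m
s_u = 1.25·843·4.74 / (14.89·11.5) = 4994.8 / 171.27 = 29.16 kPa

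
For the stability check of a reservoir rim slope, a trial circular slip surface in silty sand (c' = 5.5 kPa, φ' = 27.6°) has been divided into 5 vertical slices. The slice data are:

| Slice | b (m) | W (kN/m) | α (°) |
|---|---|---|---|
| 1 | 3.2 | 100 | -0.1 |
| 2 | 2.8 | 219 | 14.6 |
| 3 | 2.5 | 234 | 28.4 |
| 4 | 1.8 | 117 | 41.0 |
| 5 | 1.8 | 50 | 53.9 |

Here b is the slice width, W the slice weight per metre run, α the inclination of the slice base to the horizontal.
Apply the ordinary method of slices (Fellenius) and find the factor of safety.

Ordinary method of slices: FS = Σ[c'·Δl_i + (W_i cosα_i)·tanφ'] / Σ W_i sinα_i, with Δl_i = b_i / cosα_i.
Slice 1: Δl = 3.2/cos(-0.1°) = 3.200 m; N'_1 = 100·cos(-0.1°) = 100.0; c'Δl = 17.60; W sinα = -0.2
Slice 2: Δl = 2.8/cos14.6° = 2.893 m; N'_2 = 219·cos14.6° = 211.9; c'Δl = 15.91; W sinα = 55.2
Slice 3: Δl = 2.5/cos28.4° = 2.842 m; N'_3 = 234·cos28.4° = 205.8; c'Δl = 15.63; W sinα = 111.3
Slice 4: Δl = 1.8/cos41.0° = 2.385 m; N'_4 = 117·cos41.0° = 88.3; c'Δl = 13.12; W sinα = 76.8
Slice 5: Δl = 1.8/cos53.9° = 3.055 m; N'_5 = 50·cos53.9° = 29.5; c'Δl = 16.80; W sinα = 40.4
Σc'Δl = 79.1 kN/m; ΣN' = 635.5 kN/m; ΣW sinα = 283.5 kN/m
Resisting = 79.1 + 635.5·tan27.6° = 79.1 + 332.2 = 411.3 kN/m
FS = 411.3 / 283.5 = 1.451

FS = 1.45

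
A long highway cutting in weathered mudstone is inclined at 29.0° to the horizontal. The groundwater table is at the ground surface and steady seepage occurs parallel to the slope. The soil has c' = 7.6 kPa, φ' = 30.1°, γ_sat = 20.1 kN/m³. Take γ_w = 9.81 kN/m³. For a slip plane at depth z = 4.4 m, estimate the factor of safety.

FS = 0.74

With seepage parallel to the slope and the water table at the surface, the effective normal stress on the slip plane uses the buoyant unit weight γ' = γ_sat − γ_w while the driving shear stress uses γ_sat:
FS = [c' + γ' z cos²β tanφ'] / [γ_sat z sinβ cosβ]
γ' = 20.1 − 9.81 = 10.29 kN/m³
Numerator = 7.6 + 10.29·4.4·cos²29.0°·tan30.1° = 7.6 + 10.29·4.4·0.7650·0.5797 = 27.677 kPa
Denominator = 20.1·4.4·sin29.0°·cos29.0° = 20.1·4.4·0.4848·0.8746 = 37.501 kPa
FS = 27.677 / 37.501 = 0.738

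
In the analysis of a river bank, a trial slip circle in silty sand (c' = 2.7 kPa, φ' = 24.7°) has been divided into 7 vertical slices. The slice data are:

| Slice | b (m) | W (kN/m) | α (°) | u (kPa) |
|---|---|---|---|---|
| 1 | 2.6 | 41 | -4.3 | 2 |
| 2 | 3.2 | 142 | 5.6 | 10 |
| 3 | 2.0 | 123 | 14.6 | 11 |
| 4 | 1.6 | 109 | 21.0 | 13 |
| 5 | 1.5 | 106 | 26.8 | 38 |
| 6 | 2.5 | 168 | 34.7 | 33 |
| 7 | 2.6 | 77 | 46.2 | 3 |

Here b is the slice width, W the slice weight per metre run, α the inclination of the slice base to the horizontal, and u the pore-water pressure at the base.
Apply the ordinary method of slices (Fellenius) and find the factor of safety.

FS = 0.88

Ordinary method of slices: FS = Σ[c'·Δl_i + (W_i cosα_i − u_i·Δl_i)·tanφ'] / Σ W_i sinα_i, with Δl_i = b_i / cosα_i.
Slice 1: Δl = 2.6/cos(-4.3°) = 2.607 m; N'_1 = 41·cos(-4.3°) − 2·2.607 = 35.7; c'Δl = 7.04; W sinα = -3.1
Slice 2: Δl = 3.2/cos5.6° = 3.215 m; N'_2 = 142·cos5.6° − 10·3.215 = 109.2; c'Δl = 8.68; W sinα = 13.9
Slice 3: Δl = 2.0/cos14.6° = 2.067 m; N'_3 = 123·cos14.6° − 11·2.067 = 96.3; c'Δl = 5.58; W sinα = 31.0
Slice 4: Δl = 1.6/cos21.0° = 1.714 m; N'_4 = 109·cos21.0° − 13·1.714 = 79.5; c'Δl = 4.63; W sinα = 39.1
Slice 5: Δl = 1.5/cos26.8° = 1.681 m; N'_5 = 106·cos26.8° − 38·1.681 = 30.8; c'Δl = 4.54; W sinα = 47.8
Slice 6: Δl = 2.5/cos34.7° = 3.041 m; N'_6 = 168·cos34.7° − 33·3.041 = 37.8; c'Δl = 8.21; W sinα = 95.6
Slice 7: Δl = 2.6/cos46.2° = 3.756 m; N'_7 = 77·cos46.2° − 3·3.756 = 42.0; c'Δl = 10.14; W sinα = 55.6
Σc'Δl = 48.8 kN/m; ΣN' = 431.2 kN/m; ΣW sinα = 279.9 kN/m
Resisting = 48.8 + 431.2·tan24.7° = 48.8 + 198.3 = 247.1 kN/m
FS = 247.1 / 279.9 = 0.883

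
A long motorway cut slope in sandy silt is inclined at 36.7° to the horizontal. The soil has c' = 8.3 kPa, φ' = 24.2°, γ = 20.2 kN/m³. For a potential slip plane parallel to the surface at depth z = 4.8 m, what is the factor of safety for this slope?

FS = 0.78

For an infinite slope with a slip plane parallel to the surface (no pore pressure): FS = [c' + γz cos²β tanφ'] / [γz sinβ cosβ].
γz = 20.2·4.8 = 96.96 kN/m²
Numerator = 8.3 + 96.96·cos²36.7°·tan24.2° = 8.3 + 96.96·0.6428·0.4494 = 36.312 kPa
Denominator = 96.96·sin36.7°·cos36.7° = 96.96·0.5976·0.8018 = 46.459 kPa
FS = 36.312 / 46.459 = 0.782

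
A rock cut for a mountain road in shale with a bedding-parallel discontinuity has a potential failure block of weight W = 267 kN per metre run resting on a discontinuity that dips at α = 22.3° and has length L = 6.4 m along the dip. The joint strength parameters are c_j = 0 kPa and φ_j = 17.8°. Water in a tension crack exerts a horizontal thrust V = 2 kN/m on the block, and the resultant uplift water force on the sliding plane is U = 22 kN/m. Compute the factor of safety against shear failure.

FS = 0.70

Resolving the block weight along and normal to the plane and applying the Mohr–Coulomb strength on the joint:
N' = W cosα − U − V sinα = 267·cos22.3° − 22 − 2·sin22.3° = 224.3 kN/m
Driving force T = W sinα + V cosα = 267·sin22.3° + 2·cos22.3° = 103.2 kN/m
Resisting force R = c_j·L + N'·tanφ_j = 0·6.4 + 224.3·tan17.8° = 0.0 + 72.0 = 72.0 kN/m
FS = R / T = 72.0 / 103.2 = 0.698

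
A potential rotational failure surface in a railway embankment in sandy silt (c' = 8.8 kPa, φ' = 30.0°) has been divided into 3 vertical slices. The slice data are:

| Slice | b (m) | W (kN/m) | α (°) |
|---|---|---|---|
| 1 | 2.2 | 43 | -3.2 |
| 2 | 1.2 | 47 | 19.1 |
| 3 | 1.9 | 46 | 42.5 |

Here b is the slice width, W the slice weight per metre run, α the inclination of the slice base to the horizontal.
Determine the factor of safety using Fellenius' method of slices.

Ordinary method of slices: FS = Σ[c'·Δl_i + (W_i cosα_i)·tanφ'] / Σ W_i sinα_i, with Δl_i = b_i / cosα_i.
Slice 1: Δl = 2.2/cos(-3.2°) = 2.203 m; N'_1 = 43·cos(-3.2°) = 42.9; c'Δl = 19.39; W sinα = -2.4
Slice 2: Δl = 1.2/cos19.1° = 1.270 m; N'_2 = 47·cos19.1° = 44.4; c'Δl = 11.18; W sinα = 15.4
Slice 3: Δl = 1.9/cos42.5° = 2.577 m; N'_3 = 46·cos42.5° = 33.9; c'Δl = 22.68; W sinα = 31.1
Σc'Δl = 53.2 kN/m; ΣN' = 121.3 kN/m; ΣW sinα = 44.1 kN/m
Resisting = 53.2 + 121.3·tan30.0° = 53.2 + 70.0 = 123.3 kN/m
FS = 123.3 / 44.1 = 2.798

FS = 2.80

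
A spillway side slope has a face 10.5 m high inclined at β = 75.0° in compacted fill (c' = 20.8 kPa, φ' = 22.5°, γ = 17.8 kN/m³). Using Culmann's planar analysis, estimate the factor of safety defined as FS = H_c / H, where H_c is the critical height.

FS = 1.02

H_c = (4c'/γ) · sinβ cosφ' / [1 − cos(β − φ')]
    = (4·20.8/17.8) · sin75.0°·cos22.5° / [1 − cos52.5°]
    = 4.674 · 0.8924 / 0.3912 = 10.66 m
FS = H_c / H = 10.66 / 10.5 = 1.015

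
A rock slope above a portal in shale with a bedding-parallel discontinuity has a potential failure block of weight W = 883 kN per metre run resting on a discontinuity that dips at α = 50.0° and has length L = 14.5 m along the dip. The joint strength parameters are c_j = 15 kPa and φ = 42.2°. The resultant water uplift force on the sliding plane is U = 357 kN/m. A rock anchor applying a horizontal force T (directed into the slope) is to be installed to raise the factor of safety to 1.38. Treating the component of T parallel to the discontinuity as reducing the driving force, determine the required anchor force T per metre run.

Resolving forces along and normal to the sliding plane, with the horizontal anchor force T adding T·sinα to the effective normal force and T·cosα acting up the plane against the driving force:
FS = [c_jL + (W cosα − U + T sinα) tanφ] / [W sinα − T cosα]
Without the anchor: N' = 210.6 kN/m, driving T_d = 676.4 kN/m, resisting R = 15·14.5 + 210.6·tan42.2° = 408.4 kN/m, FS = 0.60.
Setting FS = 1.38 and solving for T:
1.38·(676.4 − T cos50.0°) = 408.4 + T sin50.0°·tan42.2°
T·(sin50.0°·tan42.2° + 1.38·cos50.0°) = 1.38·676.4 − 408.4
T·(0.7660·0.9067 + 1.38·0.6428) = 933.5 − 408.4 = 525.0
T·1.5817 = 525.0
T = 331.9 kN/m

T = 332 kN/m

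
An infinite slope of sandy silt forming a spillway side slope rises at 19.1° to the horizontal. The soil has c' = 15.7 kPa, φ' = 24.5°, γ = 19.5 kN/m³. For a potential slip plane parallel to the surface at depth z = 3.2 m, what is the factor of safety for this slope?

FS = 2.13

For an infinite slope with a slip plane parallel to the surface (no pore pressure): FS = [c' + γz cos²β tanφ'] / [γz sinβ cosβ].
γz = 19.5·3.2 = 62.40 kN/m²
Numerator = 15.7 + 62.40·cos²19.1°·tan24.5° = 15.7 + 62.40·0.8929·0.4557 = 41.092 kPa
Denominator = 62.40·sin19.1°·cos19.1° = 62.40·0.3272·0.9449 = 19.294 kPa
FS = 41.092 / 19.294 = 2.130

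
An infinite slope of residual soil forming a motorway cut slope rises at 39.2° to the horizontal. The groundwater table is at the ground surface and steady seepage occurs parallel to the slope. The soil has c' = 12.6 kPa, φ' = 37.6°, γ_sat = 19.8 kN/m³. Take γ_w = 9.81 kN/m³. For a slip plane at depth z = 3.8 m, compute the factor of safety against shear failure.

FS = 0.82

With seepage parallel to the slope and the water table at the surface, the effective normal stress on the slip plane uses the buoyant unit weight γ' = γ_sat − γ_w while the driving shear stress uses γ_sat:
FS = [c' + γ' z cos²β tanφ'] / [γ_sat z sinβ cosβ]
γ' = 19.8 − 9.81 = 9.99 kN/m³
Numerator = 12.6 + 9.99·3.8·cos²39.2°·tan37.6° = 12.6 + 9.99·3.8·0.6005·0.7701 = 30.157 kPa
Denominator = 19.8·3.8·sin39.2°·cos39.2° = 19.8·3.8·0.6320·0.7749 = 36.852 kPa
FS = 30.157 / 36.852 = 0.818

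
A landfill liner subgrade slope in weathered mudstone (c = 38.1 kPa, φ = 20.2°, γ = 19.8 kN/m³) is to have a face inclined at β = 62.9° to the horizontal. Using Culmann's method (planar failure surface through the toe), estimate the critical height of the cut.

H_c = 24.26 m

Culmann's analysis gives the critical failure plane at α_cr = (β + φ)/2 = (62.9 + 20.2)/2 = 41.5°, and the critical height
H_c = (4c/γ) · sinβ cosφ / [1 − cos(β − φ)]
    = (4·38.1/19.8) · sin62.9°·cos20.2° / [1 − cos(42.7°)]
    = 7.697 · 0.8902·0.9385 / [1 − 0.7349]
    = 7.697 · 0.8355 / 0.2651
    = 24.26 m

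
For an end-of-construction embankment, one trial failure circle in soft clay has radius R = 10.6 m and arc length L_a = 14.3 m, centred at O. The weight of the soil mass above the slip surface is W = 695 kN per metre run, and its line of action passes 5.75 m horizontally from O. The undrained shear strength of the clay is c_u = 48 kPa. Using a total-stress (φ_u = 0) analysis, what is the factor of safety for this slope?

FS = 1.82

Taking moments about the centre O, the resisting moment is provided by the undrained shear strength acting along the arc:
M_R = c_u·L_a·R = 48·14.30·10.6 = 7275.8 kN·m/m
M_D = W·d = 695·5.75 = 3996.2 kN·m/m
FS = M_R / M_D = 7275.8 / 3996.2 = 1.821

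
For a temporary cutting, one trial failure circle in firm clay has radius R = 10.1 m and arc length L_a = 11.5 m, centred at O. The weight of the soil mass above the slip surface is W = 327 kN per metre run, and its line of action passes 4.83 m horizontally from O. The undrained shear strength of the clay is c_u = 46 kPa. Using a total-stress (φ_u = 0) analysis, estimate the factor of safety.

FS = 3.38

Taking moments about the centre O, the resisting moment is provided by the undrained shear strength acting along the arc:
M_R = c_u·L_a·R = 46·11.50·10.1 = 5342.9 kN·m/m
M_D = W·d = 327·4.83 = 1579.4 kN·m/m
FS = M_R / M_D = 5342.9 / 1579.4 = 3.383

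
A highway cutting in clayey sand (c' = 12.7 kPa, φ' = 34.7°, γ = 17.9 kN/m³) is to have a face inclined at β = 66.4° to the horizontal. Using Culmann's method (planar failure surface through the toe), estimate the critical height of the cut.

H_c = 14.33 m

Culmann's analysis gives the critical failure plane at α_cr = (β + φ')/2 = (66.4 + 34.7)/2 = 50.6°, and the critical height
H_c = (4c'/γ) · sinβ cosφ' / [1 − cos(β − φ')]
    = (4·12.7/17.9) · sin66.4°·cos34.7° / [1 − cos(31.7°)]
    = 2.838 · 0.9164·0.8221 / [1 − 0.8508]
    = 2.838 · 0.7534 / 0.1492
    = 14.33 m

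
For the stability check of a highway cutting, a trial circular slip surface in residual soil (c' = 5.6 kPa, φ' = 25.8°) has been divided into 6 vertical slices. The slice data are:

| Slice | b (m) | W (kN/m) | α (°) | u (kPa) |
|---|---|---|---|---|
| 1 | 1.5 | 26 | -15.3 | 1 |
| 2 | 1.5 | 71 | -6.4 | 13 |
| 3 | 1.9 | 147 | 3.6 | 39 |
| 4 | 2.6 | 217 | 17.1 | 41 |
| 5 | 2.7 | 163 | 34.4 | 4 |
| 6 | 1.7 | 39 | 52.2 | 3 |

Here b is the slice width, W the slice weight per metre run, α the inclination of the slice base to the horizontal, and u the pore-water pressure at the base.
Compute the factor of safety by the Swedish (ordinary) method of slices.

FS = 1.44

Ordinary method of slices: FS = Σ[c'·Δl_i + (W_i cosα_i − u_i·Δl_i)·tanφ'] / Σ W_i sinα_i, with Δl_i = b_i / cosα_i.
Slice 1: Δl = 1.5/cos(-15.3°) = 1.555 m; N'_1 = 26·cos(-15.3°) − 1·1.555 = 23.5; c'Δl = 8.71; W sinα = -6.9
Slice 2: Δl = 1.5/cos(-6.4°) = 1.509 m; N'_2 = 71·cos(-6.4°) − 13·1.509 = 50.9; c'Δl = 8.45; W sinα = -7.9
Slice 3: Δl = 1.9/cos3.6° = 1.904 m; N'_3 = 147·cos3.6° − 39·1.904 = 72.5; c'Δl = 10.66; W sinα = 9.2
Slice 4: Δl = 2.6/cos17.1° = 2.720 m; N'_4 = 217·cos17.1° − 41·2.720 = 95.9; c'Δl = 15.23; W sinα = 63.8
Slice 5: Δl = 2.7/cos34.4° = 3.272 m; N'_5 = 163·cos34.4° − 4·3.272 = 121.4; c'Δl = 18.32; W sinα = 92.1
Slice 6: Δl = 1.7/cos52.2° = 2.774 m; N'_6 = 39·cos52.2° − 3·2.774 = 15.6; c'Δl = 15.53; W sinα = 30.8
Σc'Δl = 76.9 kN/m; ΣN' = 379.8 kN/m; ΣW sinα = 181.2 kN/m
Resisting = 76.9 + 379.8·tan25.8° = 76.9 + 183.6 = 260.5 kN/m
FS = 260.5 / 181.2 = 1.438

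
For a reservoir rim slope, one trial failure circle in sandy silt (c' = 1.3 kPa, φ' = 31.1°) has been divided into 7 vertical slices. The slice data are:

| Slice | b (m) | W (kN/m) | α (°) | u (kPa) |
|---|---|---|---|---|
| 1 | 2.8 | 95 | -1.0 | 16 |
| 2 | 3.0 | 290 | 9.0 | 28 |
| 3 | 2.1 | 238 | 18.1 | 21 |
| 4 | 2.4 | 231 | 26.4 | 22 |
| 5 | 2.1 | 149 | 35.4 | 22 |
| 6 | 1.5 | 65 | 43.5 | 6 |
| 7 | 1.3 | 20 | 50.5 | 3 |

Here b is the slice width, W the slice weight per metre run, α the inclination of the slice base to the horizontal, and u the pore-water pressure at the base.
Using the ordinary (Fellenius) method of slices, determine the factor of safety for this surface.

Ordinary method of slices: FS = Σ[c'·Δl_i + (W_i cosα_i − u_i·Δl_i)·tanφ'] / Σ W_i sinα_i, with Δl_i = b_i / cosα_i.
Slice 1: Δl = 2.8/cos(-1.0°) = 2.800 m; N'_1 = 95·cos(-1.0°) − 16·2.800 = 50.2; c'Δl = 3.64; W sinα = -1.7
Slice 2: Δl = 3.0/cos9.0° = 3.037 m; N'_2 = 290·cos9.0° − 28·3.037 = 201.4; c'Δl = 3.95; W sinα = 45.4
Slice 3: Δl = 2.1/cos18.1° = 2.209 m; N'_3 = 238·cos18.1° − 21·2.209 = 179.8; c'Δl = 2.87; W sinα = 73.9
Slice 4: Δl = 2.4/cos26.4° = 2.679 m; N'_4 = 231·cos26.4° − 22·2.679 = 148.0; c'Δl = 3.48; W sinα = 102.7
Slice 5: Δl = 2.1/cos35.4° = 2.576 m; N'_5 = 149·cos35.4° − 22·2.576 = 64.8; c'Δl = 3.35; W sinα = 86.3
Slice 6: Δl = 1.5/cos43.5° = 2.068 m; N'_6 = 65·cos43.5° − 6·2.068 = 34.7; c'Δl = 2.69; W sinα = 44.7
Slice 7: Δl = 1.3/cos50.5° = 2.044 m; N'_7 = 20·cos50.5° − 3·2.044 = 6.6; c'Δl = 2.66; W sinα = 15.4
Σc'Δl = 22.6 kN/m; ΣN' = 685.5 kN/m; ΣW sinα = 366.8 kN/m
Resisting = 22.6 + 685.5·tan31.1° = 22.6 + 413.5 = 436.1 kN/m
FS = 436.1 / 366.8 = 1.189

FS = 1.19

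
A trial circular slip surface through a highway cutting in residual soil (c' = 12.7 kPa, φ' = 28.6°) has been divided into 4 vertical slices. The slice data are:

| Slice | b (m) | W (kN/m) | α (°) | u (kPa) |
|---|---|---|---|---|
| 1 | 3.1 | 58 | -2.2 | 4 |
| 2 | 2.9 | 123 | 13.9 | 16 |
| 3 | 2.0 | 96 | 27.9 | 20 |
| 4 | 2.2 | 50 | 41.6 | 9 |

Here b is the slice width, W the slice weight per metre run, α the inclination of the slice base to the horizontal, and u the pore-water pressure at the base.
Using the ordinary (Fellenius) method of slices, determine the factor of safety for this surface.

FS = 2.23

Ordinary method of slices: FS = Σ[c'·Δl_i + (W_i cosα_i − u_i·Δl_i)·tanφ'] / Σ W_i sinα_i, with Δl_i = b_i / cosα_i.
Slice 1: Δl = 3.1/cos(-2.2°) = 3.102 m; N'_1 = 58·cos(-2.2°) − 4·3.102 = 45.5; c'Δl = 39.40; W sinα = -2.2
Slice 2: Δl = 2.9/cos13.9° = 2.987 m; N'_2 = 123·cos13.9° − 16·2.987 = 71.6; c'Δl = 37.94; W sinα = 29.5
Slice 3: Δl = 2.0/cos27.9° = 2.263 m; N'_3 = 96·cos27.9° − 20·2.263 = 39.6; c'Δl = 28.74; W sinα = 44.9
Slice 4: Δl = 2.2/cos41.6° = 2.942 m; N'_4 = 50·cos41.6° − 9·2.942 = 10.9; c'Δl = 37.36; W sinα = 33.2
Σc'Δl = 143.4 kN/m; ΣN' = 167.6 kN/m; ΣW sinα = 105.4 kN/m
Resisting = 143.4 + 167.6·tan28.6° = 143.4 + 91.4 = 234.8 kN/m
FS = 234.8 / 105.4 = 2.227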